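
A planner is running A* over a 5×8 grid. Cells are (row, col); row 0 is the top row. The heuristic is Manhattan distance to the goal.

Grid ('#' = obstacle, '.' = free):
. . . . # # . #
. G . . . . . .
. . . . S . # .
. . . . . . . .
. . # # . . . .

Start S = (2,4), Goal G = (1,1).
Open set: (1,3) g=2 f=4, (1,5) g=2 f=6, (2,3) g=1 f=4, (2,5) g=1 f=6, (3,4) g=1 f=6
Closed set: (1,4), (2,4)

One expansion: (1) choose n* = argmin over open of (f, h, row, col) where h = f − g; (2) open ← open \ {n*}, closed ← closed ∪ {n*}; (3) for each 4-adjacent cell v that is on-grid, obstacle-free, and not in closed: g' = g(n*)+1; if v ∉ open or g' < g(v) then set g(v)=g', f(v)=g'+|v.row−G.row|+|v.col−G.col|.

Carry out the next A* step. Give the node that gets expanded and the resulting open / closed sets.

step 1: expand (1,3) (f=4, h=2) → closed; open now [(0,3) g=3 f=6, (1,2) g=3 f=4, (1,5) g=2 f=6, (2,3) g=1 f=4, (2,5) g=1 f=6, (3,4) g=1 f=6]

expanded=(1,3); open=[(0,3) g=3 f=6, (1,2) g=3 f=4, (1,5) g=2 f=6, (2,3) g=1 f=4, (2,5) g=1 f=6, (3,4) g=1 f=6]; closed=[(1,3), (1,4), (2,4)]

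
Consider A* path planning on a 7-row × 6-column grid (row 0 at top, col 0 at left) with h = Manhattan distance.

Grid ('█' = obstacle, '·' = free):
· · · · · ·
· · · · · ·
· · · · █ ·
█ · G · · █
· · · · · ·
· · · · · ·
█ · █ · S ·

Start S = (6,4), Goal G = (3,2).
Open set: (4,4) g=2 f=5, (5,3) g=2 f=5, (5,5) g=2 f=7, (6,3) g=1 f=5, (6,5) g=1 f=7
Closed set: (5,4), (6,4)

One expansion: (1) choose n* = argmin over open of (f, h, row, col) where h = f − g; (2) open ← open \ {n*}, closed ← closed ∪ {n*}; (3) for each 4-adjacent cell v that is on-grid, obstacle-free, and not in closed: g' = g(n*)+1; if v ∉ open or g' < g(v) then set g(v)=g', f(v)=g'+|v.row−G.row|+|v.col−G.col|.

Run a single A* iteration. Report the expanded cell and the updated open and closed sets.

step 1: expand (4,4) (f=5, h=3) → closed; open now [(3,4) g=3 f=5, (4,3) g=3 f=5, (4,5) g=3 f=7, (5,3) g=2 f=5, (5,5) g=2 f=7, (6,3) g=1 f=5, (6,5) g=1 f=7]

expanded=(4,4); open=[(3,4) g=3 f=5, (4,3) g=3 f=5, (4,5) g=3 f=7, (5,3) g=2 f=5, (5,5) g=2 f=7, (6,3) g=1 f=5, (6,5) g=1 f=7]; closed=[(4,4), (5,4), (6,4)]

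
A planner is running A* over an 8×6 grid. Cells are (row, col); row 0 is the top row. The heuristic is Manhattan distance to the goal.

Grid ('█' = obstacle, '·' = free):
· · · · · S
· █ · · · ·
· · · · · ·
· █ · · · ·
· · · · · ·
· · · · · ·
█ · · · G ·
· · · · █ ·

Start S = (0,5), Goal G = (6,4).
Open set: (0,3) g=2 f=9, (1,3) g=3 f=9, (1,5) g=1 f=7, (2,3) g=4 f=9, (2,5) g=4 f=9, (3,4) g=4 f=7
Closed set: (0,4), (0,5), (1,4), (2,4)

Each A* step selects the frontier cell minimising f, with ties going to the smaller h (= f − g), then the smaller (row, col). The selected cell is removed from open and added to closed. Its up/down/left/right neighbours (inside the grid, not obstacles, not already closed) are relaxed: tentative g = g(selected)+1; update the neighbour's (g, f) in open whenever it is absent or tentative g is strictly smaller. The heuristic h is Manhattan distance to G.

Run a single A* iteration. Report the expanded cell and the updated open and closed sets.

step 1: expand (3,4) (f=7, h=3) → closed; open now [(0,3) g=2 f=9, (1,3) g=3 f=9, (1,5) g=1 f=7, (2,3) g=4 f=9, (2,5) g=4 f=9, (3,3) g=5 f=9, (3,5) g=5 f=9, (4,4) g=5 f=7]

expanded=(3,4); open=[(0,3) g=2 f=9, (1,3) g=3 f=9, (1,5) g=1 f=7, (2,3) g=4 f=9, (2,5) g=4 f=9, (3,3) g=5 f=9, (3,5) g=5 f=9, (4,4) g=5 f=7]; closed=[(0,4), (0,5), (1,4), (2,4), (3,4)]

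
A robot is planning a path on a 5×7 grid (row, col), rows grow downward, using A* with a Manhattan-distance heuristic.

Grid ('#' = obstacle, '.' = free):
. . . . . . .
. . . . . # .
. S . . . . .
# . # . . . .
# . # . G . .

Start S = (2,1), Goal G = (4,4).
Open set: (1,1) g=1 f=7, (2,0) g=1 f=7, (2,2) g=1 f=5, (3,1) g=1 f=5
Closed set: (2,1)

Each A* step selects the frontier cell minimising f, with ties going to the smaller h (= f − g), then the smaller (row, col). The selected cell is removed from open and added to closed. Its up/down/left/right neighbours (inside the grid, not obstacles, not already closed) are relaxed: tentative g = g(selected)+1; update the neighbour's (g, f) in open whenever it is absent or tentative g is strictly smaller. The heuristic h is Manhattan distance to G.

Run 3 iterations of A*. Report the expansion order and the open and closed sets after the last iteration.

step 1: expand (2,2) (f=5, h=4) → closed; open now [(1,1) g=1 f=7, (1,2) g=2 f=7, (2,0) g=1 f=7, (2,3) g=2 f=5, (3,1) g=1 f=5]
step 2: expand (2,3) (f=5, h=3) → closed; open now [(1,1) g=1 f=7, (1,2) g=2 f=7, (1,3) g=3 f=7, (2,0) g=1 f=7, (2,4) g=3 f=5, (3,1) g=1 f=5, (3,3) g=3 f=5]
step 3: expand (2,4) (f=5, h=2) → closed; open now [(1,1) g=1 f=7, (1,2) g=2 f=7, (1,3) g=3 f=7, (1,4) g=4 f=7, (2,0) g=1 f=7, (2,5) g=4 f=7, (3,1) g=1 f=5, (3,3) g=3 f=5, (3,4) g=4 f=5]

order=[(2,2) → (2,3) → (2,4)]; open=[(1,1) g=1 f=7, (1,2) g=2 f=7, (1,3) g=3 f=7, (1,4) g=4 f=7, (2,0) g=1 f=7, (2,5) g=4 f=7, (3,1) g=1 f=5, (3,3) g=3 f=5, (3,4) g=4 f=5]; closed=[(2,1), (2,2), (2,3), (2,4)]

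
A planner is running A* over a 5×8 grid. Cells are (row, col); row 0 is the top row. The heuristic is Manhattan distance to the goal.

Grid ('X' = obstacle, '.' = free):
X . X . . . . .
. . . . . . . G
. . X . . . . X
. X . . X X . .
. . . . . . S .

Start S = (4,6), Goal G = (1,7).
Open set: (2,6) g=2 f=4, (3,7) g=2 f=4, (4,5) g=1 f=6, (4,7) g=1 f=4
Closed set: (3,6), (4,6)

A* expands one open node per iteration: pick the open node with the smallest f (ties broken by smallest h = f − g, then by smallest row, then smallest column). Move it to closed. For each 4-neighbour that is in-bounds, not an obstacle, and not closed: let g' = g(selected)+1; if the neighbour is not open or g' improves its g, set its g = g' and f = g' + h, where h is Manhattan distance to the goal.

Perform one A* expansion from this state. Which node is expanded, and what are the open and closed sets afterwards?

step 1: expand (2,6) (f=4, h=2) → closed; open now [(1,6) g=3 f=4, (2,5) g=3 f=6, (3,7) g=2 f=4, (4,5) g=1 f=6, (4,7) g=1 f=4]

expanded=(2,6); open=[(1,6) g=3 f=4, (2,5) g=3 f=6, (3,7) g=2 f=4, (4,5) g=1 f=6, (4,7) g=1 f=4]; closed=[(2,6), (3,6), (4,6)]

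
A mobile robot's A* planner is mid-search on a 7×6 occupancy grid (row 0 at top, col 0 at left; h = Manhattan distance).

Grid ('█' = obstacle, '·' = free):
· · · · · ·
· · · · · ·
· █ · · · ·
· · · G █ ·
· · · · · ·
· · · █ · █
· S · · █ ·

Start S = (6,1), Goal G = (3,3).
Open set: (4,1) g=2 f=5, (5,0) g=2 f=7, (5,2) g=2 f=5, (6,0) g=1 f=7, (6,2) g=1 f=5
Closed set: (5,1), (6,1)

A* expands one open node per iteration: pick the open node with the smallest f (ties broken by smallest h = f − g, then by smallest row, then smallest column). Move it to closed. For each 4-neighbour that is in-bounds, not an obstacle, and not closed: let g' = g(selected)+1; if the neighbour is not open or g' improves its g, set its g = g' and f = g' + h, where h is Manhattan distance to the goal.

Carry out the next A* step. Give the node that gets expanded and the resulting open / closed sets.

expanded=(4,1); open=[(3,1) g=3 f=5, (4,0) g=3 f=7, (4,2) g=3 f=5, (5,0) g=2 f=7, (5,2) g=2 f=5, (6,0) g=1 f=7, (6,2) g=1 f=5]; closed=[(4,1), (5,1), (6,1)]

step 1: expand (4,1) (f=5, h=3) → closed; open now [(3,1) g=3 f=5, (4,0) g=3 f=7, (4,2) g=3 f=5, (5,0) g=2 f=7, (5,2) g=2 f=5, (6,0) g=1 f=7, (6,2) g=1 f=5]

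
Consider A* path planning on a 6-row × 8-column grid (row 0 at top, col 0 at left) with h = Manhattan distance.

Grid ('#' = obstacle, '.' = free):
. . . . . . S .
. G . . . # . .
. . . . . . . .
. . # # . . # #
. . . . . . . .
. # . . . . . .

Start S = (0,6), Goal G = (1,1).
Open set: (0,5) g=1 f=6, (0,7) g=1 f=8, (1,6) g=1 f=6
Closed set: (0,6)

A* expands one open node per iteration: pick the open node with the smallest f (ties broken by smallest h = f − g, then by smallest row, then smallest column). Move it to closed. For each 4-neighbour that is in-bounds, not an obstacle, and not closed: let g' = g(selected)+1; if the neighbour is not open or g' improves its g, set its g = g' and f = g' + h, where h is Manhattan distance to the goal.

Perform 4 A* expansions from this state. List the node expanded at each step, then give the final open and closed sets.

step 1: expand (0,5) (f=6, h=5) → closed; open now [(0,4) g=2 f=6, (0,7) g=1 f=8, (1,6) g=1 f=6]
step 2: expand (0,4) (f=6, h=4) → closed; open now [(0,3) g=3 f=6, (0,7) g=1 f=8, (1,4) g=3 f=6, (1,6) g=1 f=6]
step 3: expand (0,3) (f=6, h=3) → closed; open now [(0,2) g=4 f=6, (0,7) g=1 f=8, (1,3) g=4 f=6, (1,4) g=3 f=6, (1,6) g=1 f=6]
step 4: expand (0,2) (f=6, h=2) → closed; open now [(0,1) g=5 f=6, (0,7) g=1 f=8, (1,2) g=5 f=6, (1,3) g=4 f=6, (1,4) g=3 f=6, (1,6) g=1 f=6]

order=[(0,5) → (0,4) → (0,3) → (0,2)]; open=[(0,1) g=5 f=6, (0,7) g=1 f=8, (1,2) g=5 f=6, (1,3) g=4 f=6, (1,4) g=3 f=6, (1,6) g=1 f=6]; closed=[(0,2), (0,3), (0,4), (0,5), (0,6)]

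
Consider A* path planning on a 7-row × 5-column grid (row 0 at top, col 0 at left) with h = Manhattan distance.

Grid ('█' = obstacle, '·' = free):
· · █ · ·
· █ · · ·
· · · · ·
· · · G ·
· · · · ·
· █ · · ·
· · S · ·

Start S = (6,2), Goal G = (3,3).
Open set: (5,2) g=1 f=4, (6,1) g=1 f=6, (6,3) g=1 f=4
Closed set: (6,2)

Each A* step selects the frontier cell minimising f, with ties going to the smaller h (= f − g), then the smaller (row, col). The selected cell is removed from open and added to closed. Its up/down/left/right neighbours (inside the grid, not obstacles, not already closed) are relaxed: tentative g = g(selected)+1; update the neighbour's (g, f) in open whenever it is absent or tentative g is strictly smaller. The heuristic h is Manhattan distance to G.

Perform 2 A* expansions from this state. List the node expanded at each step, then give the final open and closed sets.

order=[(5,2) → (4,2)]; open=[(3,2) g=3 f=4, (4,1) g=3 f=6, (4,3) g=3 f=4, (5,3) g=2 f=4, (6,1) g=1 f=6, (6,3) g=1 f=4]; closed=[(4,2), (5,2), (6,2)]

step 1: expand (5,2) (f=4, h=3) → closed; open now [(4,2) g=2 f=4, (5,3) g=2 f=4, (6,1) g=1 f=6, (6,3) g=1 f=4]
step 2: expand (4,2) (f=4, h=2) → closed; open now [(3,2) g=3 f=4, (4,1) g=3 f=6, (4,3) g=3 f=4, (5,3) g=2 f=4, (6,1) g=1 f=6, (6,3) g=1 f=4]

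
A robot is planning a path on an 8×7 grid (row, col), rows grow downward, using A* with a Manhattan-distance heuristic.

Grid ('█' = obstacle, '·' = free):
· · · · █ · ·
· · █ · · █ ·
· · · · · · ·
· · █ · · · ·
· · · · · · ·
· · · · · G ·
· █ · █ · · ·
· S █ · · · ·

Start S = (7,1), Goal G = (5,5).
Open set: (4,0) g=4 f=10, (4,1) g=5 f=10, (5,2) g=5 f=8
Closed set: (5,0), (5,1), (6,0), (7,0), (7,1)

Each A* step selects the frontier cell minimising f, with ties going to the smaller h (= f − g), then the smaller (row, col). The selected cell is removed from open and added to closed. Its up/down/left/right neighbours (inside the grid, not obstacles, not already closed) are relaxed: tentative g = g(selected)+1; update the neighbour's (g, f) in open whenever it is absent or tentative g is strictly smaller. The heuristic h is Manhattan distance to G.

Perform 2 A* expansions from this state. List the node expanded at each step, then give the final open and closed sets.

order=[(5,2) → (5,3)]; open=[(4,0) g=4 f=10, (4,1) g=5 f=10, (4,2) g=6 f=10, (4,3) g=7 f=10, (5,4) g=7 f=8, (6,2) g=6 f=10]; closed=[(5,0), (5,1), (5,2), (5,3), (6,0), (7,0), (7,1)]

step 1: expand (5,2) (f=8, h=3) → closed; open now [(4,0) g=4 f=10, (4,1) g=5 f=10, (4,2) g=6 f=10, (5,3) g=6 f=8, (6,2) g=6 f=10]
step 2: expand (5,3) (f=8, h=2) → closed; open now [(4,0) g=4 f=10, (4,1) g=5 f=10, (4,2) g=6 f=10, (4,3) g=7 f=10, (5,4) g=7 f=8, (6,2) g=6 f=10]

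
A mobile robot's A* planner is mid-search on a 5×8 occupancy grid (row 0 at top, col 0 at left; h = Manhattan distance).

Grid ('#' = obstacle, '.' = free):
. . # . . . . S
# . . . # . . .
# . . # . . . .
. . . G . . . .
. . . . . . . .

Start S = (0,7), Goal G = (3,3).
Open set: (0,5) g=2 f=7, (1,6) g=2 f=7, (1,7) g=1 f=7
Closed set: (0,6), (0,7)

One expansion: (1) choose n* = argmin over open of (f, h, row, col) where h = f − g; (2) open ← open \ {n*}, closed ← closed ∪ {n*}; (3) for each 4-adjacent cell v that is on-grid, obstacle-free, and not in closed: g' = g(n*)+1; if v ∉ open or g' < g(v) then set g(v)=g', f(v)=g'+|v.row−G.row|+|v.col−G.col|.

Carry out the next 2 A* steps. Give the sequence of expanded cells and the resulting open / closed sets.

step 1: expand (0,5) (f=7, h=5) → closed; open now [(0,4) g=3 f=7, (1,5) g=3 f=7, (1,6) g=2 f=7, (1,7) g=1 f=7]
step 2: expand (0,4) (f=7, h=4) → closed; open now [(0,3) g=4 f=7, (1,5) g=3 f=7, (1,6) g=2 f=7, (1,7) g=1 f=7]

order=[(0,5) → (0,4)]; open=[(0,3) g=4 f=7, (1,5) g=3 f=7, (1,6) g=2 f=7, (1,7) g=1 f=7]; closed=[(0,4), (0,5), (0,6), (0,7)]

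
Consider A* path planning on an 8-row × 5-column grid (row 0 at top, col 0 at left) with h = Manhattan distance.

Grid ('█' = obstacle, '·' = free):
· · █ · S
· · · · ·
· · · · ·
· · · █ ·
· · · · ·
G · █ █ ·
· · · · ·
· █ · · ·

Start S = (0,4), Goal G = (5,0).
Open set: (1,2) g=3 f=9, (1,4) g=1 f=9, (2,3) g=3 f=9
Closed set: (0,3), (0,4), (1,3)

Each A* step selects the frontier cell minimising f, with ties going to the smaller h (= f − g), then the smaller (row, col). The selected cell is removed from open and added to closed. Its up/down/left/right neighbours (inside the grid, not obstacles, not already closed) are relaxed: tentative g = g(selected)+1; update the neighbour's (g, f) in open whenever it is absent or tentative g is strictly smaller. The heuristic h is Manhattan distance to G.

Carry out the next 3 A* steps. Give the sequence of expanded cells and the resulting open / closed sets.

step 1: expand (1,2) (f=9, h=6) → closed; open now [(1,1) g=4 f=9, (1,4) g=1 f=9, (2,2) g=4 f=9, (2,3) g=3 f=9]
step 2: expand (1,1) (f=9, h=5) → closed; open now [(0,1) g=5 f=11, (1,0) g=5 f=9, (1,4) g=1 f=9, (2,1) g=5 f=9, (2,2) g=4 f=9, (2,3) g=3 f=9]
step 3: expand (1,0) (f=9, h=4) → closed; open now [(0,0) g=6 f=11, (0,1) g=5 f=11, (1,4) g=1 f=9, (2,0) g=6 f=9, (2,1) g=5 f=9, (2,2) g=4 f=9, (2,3) g=3 f=9]

order=[(1,2) → (1,1) → (1,0)]; open=[(0,0) g=6 f=11, (0,1) g=5 f=11, (1,4) g=1 f=9, (2,0) g=6 f=9, (2,1) g=5 f=9, (2,2) g=4 f=9, (2,3) g=3 f=9]; closed=[(0,3), (0,4), (1,0), (1,1), (1,2), (1,3)]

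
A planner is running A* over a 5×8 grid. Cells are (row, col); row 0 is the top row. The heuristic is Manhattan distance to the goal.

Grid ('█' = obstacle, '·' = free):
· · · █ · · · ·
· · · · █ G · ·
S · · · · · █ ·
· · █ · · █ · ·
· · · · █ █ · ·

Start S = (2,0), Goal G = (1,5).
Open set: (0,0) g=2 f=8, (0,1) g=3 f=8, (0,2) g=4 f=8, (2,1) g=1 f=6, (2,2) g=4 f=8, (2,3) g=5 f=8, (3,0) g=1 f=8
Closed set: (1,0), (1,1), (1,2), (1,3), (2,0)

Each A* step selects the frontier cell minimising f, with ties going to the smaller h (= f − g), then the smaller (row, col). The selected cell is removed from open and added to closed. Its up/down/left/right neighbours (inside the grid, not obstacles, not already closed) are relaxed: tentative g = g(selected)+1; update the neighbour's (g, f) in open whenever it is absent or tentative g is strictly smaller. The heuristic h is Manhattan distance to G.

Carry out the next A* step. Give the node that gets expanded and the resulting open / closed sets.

expanded=(2,1); open=[(0,0) g=2 f=8, (0,1) g=3 f=8, (0,2) g=4 f=8, (2,2) g=2 f=6, (2,3) g=5 f=8, (3,0) g=1 f=8, (3,1) g=2 f=8]; closed=[(1,0), (1,1), (1,2), (1,3), (2,0), (2,1)]

step 1: expand (2,1) (f=6, h=5) → closed; open now [(0,0) g=2 f=8, (0,1) g=3 f=8, (0,2) g=4 f=8, (2,2) g=2 f=6, (2,3) g=5 f=8, (3,0) g=1 f=8, (3,1) g=2 f=8]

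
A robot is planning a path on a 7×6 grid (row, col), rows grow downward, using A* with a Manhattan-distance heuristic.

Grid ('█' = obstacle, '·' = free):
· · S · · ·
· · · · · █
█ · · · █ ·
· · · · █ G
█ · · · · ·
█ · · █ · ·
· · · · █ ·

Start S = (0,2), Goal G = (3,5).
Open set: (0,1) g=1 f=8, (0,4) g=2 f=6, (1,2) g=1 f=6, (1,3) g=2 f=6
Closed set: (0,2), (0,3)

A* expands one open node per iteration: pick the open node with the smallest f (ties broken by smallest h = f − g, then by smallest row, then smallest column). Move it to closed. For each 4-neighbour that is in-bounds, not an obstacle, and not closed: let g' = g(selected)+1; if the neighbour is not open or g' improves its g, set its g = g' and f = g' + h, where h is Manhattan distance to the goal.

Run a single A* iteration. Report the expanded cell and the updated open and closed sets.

expanded=(0,4); open=[(0,1) g=1 f=8, (0,5) g=3 f=6, (1,2) g=1 f=6, (1,3) g=2 f=6, (1,4) g=3 f=6]; closed=[(0,2), (0,3), (0,4)]

step 1: expand (0,4) (f=6, h=4) → closed; open now [(0,1) g=1 f=8, (0,5) g=3 f=6, (1,2) g=1 f=6, (1,3) g=2 f=6, (1,4) g=3 f=6]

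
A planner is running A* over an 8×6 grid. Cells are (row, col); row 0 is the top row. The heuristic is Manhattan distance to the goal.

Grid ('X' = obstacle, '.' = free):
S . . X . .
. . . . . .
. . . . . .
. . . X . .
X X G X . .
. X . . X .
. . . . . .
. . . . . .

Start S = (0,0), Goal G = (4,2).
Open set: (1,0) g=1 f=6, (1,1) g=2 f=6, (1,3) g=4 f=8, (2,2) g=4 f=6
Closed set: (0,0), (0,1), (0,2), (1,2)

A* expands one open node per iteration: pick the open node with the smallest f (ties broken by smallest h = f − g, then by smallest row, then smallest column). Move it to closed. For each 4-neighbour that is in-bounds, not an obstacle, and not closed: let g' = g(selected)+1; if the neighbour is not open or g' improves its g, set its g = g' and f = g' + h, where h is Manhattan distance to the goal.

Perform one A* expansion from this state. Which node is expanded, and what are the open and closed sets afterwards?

expanded=(2,2); open=[(1,0) g=1 f=6, (1,1) g=2 f=6, (1,3) g=4 f=8, (2,1) g=5 f=8, (2,3) g=5 f=8, (3,2) g=5 f=6]; closed=[(0,0), (0,1), (0,2), (1,2), (2,2)]

step 1: expand (2,2) (f=6, h=2) → closed; open now [(1,0) g=1 f=6, (1,1) g=2 f=6, (1,3) g=4 f=8, (2,1) g=5 f=8, (2,3) g=5 f=8, (3,2) g=5 f=6]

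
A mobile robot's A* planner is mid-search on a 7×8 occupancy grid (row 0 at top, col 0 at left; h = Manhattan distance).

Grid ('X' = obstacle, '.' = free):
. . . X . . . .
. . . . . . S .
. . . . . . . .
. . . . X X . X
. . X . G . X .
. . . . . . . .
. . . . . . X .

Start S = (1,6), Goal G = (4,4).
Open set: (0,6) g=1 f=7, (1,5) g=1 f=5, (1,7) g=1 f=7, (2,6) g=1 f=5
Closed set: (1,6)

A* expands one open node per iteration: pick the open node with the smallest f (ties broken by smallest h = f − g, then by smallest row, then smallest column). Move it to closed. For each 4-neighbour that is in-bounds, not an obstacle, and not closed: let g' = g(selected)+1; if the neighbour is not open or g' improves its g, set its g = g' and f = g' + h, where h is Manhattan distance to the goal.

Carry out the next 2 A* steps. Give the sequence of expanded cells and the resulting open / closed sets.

order=[(1,5) → (1,4)]; open=[(0,4) g=3 f=7, (0,5) g=2 f=7, (0,6) g=1 f=7, (1,3) g=3 f=7, (1,7) g=1 f=7, (2,4) g=3 f=5, (2,5) g=2 f=5, (2,6) g=1 f=5]; closed=[(1,4), (1,5), (1,6)]

step 1: expand (1,5) (f=5, h=4) → closed; open now [(0,5) g=2 f=7, (0,6) g=1 f=7, (1,4) g=2 f=5, (1,7) g=1 f=7, (2,5) g=2 f=5, (2,6) g=1 f=5]
step 2: expand (1,4) (f=5, h=3) → closed; open now [(0,4) g=3 f=7, (0,5) g=2 f=7, (0,6) g=1 f=7, (1,3) g=3 f=7, (1,7) g=1 f=7, (2,4) g=3 f=5, (2,5) g=2 f=5, (2,6) g=1 f=5]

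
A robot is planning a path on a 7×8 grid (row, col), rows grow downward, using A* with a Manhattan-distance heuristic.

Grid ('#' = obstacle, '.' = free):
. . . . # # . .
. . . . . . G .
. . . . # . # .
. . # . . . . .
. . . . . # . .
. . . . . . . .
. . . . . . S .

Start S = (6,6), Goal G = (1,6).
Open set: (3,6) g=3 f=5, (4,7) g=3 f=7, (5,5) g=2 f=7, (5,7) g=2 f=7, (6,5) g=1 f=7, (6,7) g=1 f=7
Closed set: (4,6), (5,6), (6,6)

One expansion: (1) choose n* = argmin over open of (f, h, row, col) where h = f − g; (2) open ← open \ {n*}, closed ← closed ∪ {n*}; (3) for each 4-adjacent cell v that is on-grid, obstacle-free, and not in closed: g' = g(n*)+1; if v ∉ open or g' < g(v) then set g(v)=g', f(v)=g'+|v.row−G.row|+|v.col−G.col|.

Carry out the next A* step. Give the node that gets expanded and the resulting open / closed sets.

expanded=(3,6); open=[(3,5) g=4 f=7, (3,7) g=4 f=7, (4,7) g=3 f=7, (5,5) g=2 f=7, (5,7) g=2 f=7, (6,5) g=1 f=7, (6,7) g=1 f=7]; closed=[(3,6), (4,6), (5,6), (6,6)]

step 1: expand (3,6) (f=5, h=2) → closed; open now [(3,5) g=4 f=7, (3,7) g=4 f=7, (4,7) g=3 f=7, (5,5) g=2 f=7, (5,7) g=2 f=7, (6,5) g=1 f=7, (6,7) g=1 f=7]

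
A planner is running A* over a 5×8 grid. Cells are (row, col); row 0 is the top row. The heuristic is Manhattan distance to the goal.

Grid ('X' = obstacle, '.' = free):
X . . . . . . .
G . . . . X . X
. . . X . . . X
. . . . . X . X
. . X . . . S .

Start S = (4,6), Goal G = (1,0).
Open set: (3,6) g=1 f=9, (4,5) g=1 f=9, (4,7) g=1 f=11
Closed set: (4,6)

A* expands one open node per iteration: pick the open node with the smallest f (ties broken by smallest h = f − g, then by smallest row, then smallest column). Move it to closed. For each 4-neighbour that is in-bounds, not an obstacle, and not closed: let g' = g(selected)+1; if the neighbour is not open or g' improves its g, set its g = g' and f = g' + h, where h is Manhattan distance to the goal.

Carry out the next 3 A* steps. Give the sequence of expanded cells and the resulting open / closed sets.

step 1: expand (3,6) (f=9, h=8) → closed; open now [(2,6) g=2 f=9, (4,5) g=1 f=9, (4,7) g=1 f=11]
step 2: expand (2,6) (f=9, h=7) → closed; open now [(1,6) g=3 f=9, (2,5) g=3 f=9, (4,5) g=1 f=9, (4,7) g=1 f=11]
step 3: expand (1,6) (f=9, h=6) → closed; open now [(0,6) g=4 f=11, (2,5) g=3 f=9, (4,5) g=1 f=9, (4,7) g=1 f=11]

order=[(3,6) → (2,6) → (1,6)]; open=[(0,6) g=4 f=11, (2,5) g=3 f=9, (4,5) g=1 f=9, (4,7) g=1 f=11]; closed=[(1,6), (2,6), (3,6), (4,6)]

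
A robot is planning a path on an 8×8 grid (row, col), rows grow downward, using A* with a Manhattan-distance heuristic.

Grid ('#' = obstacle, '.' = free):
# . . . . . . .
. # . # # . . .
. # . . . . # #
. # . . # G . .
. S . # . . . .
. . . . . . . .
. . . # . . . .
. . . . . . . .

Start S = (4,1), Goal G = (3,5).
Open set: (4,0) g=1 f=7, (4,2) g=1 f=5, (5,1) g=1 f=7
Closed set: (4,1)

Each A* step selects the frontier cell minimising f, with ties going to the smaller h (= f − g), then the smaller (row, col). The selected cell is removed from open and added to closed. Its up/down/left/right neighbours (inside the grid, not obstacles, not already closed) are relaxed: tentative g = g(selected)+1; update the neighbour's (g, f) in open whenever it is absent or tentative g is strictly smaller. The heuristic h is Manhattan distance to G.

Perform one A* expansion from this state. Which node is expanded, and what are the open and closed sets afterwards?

step 1: expand (4,2) (f=5, h=4) → closed; open now [(3,2) g=2 f=5, (4,0) g=1 f=7, (5,1) g=1 f=7, (5,2) g=2 f=7]

expanded=(4,2); open=[(3,2) g=2 f=5, (4,0) g=1 f=7, (5,1) g=1 f=7, (5,2) g=2 f=7]; closed=[(4,1), (4,2)]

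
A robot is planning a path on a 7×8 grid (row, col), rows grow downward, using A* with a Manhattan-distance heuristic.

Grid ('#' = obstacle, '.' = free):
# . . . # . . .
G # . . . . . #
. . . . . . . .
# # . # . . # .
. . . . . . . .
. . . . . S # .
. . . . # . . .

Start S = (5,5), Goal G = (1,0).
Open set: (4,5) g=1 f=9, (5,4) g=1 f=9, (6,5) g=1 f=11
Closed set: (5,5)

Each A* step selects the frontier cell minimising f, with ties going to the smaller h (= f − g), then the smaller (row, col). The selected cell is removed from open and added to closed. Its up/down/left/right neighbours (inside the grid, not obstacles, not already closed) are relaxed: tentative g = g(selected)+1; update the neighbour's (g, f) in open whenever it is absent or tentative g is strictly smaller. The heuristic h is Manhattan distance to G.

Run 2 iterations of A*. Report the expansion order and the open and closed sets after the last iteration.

order=[(4,5) → (3,5)]; open=[(2,5) g=3 f=9, (3,4) g=3 f=9, (4,4) g=2 f=9, (4,6) g=2 f=11, (5,4) g=1 f=9, (6,5) g=1 f=11]; closed=[(3,5), (4,5), (5,5)]

step 1: expand (4,5) (f=9, h=8) → closed; open now [(3,5) g=2 f=9, (4,4) g=2 f=9, (4,6) g=2 f=11, (5,4) g=1 f=9, (6,5) g=1 f=11]
step 2: expand (3,5) (f=9, h=7) → closed; open now [(2,5) g=3 f=9, (3,4) g=3 f=9, (4,4) g=2 f=9, (4,6) g=2 f=11, (5,4) g=1 f=9, (6,5) g=1 f=11]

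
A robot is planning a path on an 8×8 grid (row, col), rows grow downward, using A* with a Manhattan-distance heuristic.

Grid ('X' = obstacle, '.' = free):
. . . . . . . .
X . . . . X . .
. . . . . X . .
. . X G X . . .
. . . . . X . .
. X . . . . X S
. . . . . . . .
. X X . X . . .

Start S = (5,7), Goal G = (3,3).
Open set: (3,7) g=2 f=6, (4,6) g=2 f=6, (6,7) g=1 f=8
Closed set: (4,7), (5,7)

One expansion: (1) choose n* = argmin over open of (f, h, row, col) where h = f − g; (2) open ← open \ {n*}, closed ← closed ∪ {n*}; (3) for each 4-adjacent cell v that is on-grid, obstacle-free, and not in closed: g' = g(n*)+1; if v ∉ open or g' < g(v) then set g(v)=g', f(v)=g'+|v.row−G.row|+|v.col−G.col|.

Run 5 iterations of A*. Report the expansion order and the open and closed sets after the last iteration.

order=[(3,7) → (3,6) → (3,5) → (4,6) → (2,6)]; open=[(1,6) g=5 f=10, (2,7) g=3 f=8, (6,7) g=1 f=8]; closed=[(2,6), (3,5), (3,6), (3,7), (4,6), (4,7), (5,7)]

step 1: expand (3,7) (f=6, h=4) → closed; open now [(2,7) g=3 f=8, (3,6) g=3 f=6, (4,6) g=2 f=6, (6,7) g=1 f=8]
step 2: expand (3,6) (f=6, h=3) → closed; open now [(2,6) g=4 f=8, (2,7) g=3 f=8, (3,5) g=4 f=6, (4,6) g=2 f=6, (6,7) g=1 f=8]
step 3: expand (3,5) (f=6, h=2) → closed; open now [(2,6) g=4 f=8, (2,7) g=3 f=8, (4,6) g=2 f=6, (6,7) g=1 f=8]
step 4: expand (4,6) (f=6, h=4) → closed; open now [(2,6) g=4 f=8, (2,7) g=3 f=8, (6,7) g=1 f=8]
step 5: expand (2,6) (f=8, h=4) → closed; open now [(1,6) g=5 f=10, (2,7) g=3 f=8, (6,7) g=1 f=8]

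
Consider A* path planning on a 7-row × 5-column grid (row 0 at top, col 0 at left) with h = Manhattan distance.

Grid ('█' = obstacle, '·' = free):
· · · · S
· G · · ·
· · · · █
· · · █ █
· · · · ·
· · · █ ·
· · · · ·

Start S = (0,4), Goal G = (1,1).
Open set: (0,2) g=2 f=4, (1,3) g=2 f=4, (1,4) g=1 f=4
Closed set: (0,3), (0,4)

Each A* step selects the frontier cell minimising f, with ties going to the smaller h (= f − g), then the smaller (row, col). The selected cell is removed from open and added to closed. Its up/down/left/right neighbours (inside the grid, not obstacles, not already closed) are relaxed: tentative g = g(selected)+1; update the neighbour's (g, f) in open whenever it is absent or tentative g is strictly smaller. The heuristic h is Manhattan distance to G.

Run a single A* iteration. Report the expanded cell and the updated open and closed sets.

step 1: expand (0,2) (f=4, h=2) → closed; open now [(0,1) g=3 f=4, (1,2) g=3 f=4, (1,3) g=2 f=4, (1,4) g=1 f=4]

expanded=(0,2); open=[(0,1) g=3 f=4, (1,2) g=3 f=4, (1,3) g=2 f=4, (1,4) g=1 f=4]; closed=[(0,2), (0,3), (0,4)]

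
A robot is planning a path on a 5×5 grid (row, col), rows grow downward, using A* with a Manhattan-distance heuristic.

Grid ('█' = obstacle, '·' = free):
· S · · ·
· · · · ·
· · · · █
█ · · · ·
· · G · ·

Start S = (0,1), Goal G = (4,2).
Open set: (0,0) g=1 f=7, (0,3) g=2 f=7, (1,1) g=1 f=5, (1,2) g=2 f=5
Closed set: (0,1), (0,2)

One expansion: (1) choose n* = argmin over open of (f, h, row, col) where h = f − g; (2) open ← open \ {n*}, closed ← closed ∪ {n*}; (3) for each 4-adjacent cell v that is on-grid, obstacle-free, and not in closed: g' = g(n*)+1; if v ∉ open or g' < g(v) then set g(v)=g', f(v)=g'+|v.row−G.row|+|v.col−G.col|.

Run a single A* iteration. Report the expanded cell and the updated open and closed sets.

expanded=(1,2); open=[(0,0) g=1 f=7, (0,3) g=2 f=7, (1,1) g=1 f=5, (1,3) g=3 f=7, (2,2) g=3 f=5]; closed=[(0,1), (0,2), (1,2)]

step 1: expand (1,2) (f=5, h=3) → closed; open now [(0,0) g=1 f=7, (0,3) g=2 f=7, (1,1) g=1 f=5, (1,3) g=3 f=7, (2,2) g=3 f=5]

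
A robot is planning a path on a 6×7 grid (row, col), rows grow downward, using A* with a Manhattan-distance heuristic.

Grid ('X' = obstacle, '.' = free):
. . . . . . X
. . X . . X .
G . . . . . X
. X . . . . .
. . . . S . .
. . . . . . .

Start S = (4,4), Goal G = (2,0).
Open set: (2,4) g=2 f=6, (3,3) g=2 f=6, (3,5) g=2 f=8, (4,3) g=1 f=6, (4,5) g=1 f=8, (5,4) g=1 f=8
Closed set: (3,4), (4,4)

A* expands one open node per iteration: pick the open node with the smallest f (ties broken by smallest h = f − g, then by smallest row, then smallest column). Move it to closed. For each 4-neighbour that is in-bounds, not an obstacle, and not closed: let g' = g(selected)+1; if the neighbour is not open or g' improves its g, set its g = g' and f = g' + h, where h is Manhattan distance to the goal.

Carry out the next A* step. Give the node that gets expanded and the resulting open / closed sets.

expanded=(2,4); open=[(1,4) g=3 f=8, (2,3) g=3 f=6, (2,5) g=3 f=8, (3,3) g=2 f=6, (3,5) g=2 f=8, (4,3) g=1 f=6, (4,5) g=1 f=8, (5,4) g=1 f=8]; closed=[(2,4), (3,4), (4,4)]

step 1: expand (2,4) (f=6, h=4) → closed; open now [(1,4) g=3 f=8, (2,3) g=3 f=6, (2,5) g=3 f=8, (3,3) g=2 f=6, (3,5) g=2 f=8, (4,3) g=1 f=6, (4,5) g=1 f=8, (5,4) g=1 f=8]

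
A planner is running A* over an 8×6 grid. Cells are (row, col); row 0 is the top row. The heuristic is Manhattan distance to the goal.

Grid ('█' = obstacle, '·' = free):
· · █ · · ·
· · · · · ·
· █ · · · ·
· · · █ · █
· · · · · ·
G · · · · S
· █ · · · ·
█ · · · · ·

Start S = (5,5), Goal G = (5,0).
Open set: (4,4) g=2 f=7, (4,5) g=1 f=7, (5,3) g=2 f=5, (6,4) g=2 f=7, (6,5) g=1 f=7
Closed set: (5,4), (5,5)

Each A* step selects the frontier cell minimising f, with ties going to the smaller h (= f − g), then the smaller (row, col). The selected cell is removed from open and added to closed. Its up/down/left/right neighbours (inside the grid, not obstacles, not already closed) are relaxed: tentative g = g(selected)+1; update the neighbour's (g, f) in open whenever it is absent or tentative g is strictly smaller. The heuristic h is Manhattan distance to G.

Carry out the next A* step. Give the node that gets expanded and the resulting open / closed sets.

step 1: expand (5,3) (f=5, h=3) → closed; open now [(4,3) g=3 f=7, (4,4) g=2 f=7, (4,5) g=1 f=7, (5,2) g=3 f=5, (6,3) g=3 f=7, (6,4) g=2 f=7, (6,5) g=1 f=7]

expanded=(5,3); open=[(4,3) g=3 f=7, (4,4) g=2 f=7, (4,5) g=1 f=7, (5,2) g=3 f=5, (6,3) g=3 f=7, (6,4) g=2 f=7, (6,5) g=1 f=7]; closed=[(5,3), (5,4), (5,5)]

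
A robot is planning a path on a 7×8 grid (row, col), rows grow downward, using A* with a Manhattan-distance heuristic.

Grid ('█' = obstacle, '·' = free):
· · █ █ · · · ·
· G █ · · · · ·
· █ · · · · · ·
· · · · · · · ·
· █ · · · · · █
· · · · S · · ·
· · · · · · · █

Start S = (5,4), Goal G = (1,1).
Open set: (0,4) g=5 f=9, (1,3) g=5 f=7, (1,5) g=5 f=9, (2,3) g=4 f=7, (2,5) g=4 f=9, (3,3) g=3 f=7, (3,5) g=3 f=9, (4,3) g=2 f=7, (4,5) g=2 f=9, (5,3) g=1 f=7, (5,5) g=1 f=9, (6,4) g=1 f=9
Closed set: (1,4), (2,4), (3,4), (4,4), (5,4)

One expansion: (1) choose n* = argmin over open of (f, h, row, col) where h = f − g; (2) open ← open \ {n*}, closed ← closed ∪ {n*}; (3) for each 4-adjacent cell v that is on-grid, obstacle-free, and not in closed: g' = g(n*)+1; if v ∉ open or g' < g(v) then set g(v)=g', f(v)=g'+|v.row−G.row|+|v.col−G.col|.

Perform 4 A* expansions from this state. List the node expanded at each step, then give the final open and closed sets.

order=[(1,3) → (2,3) → (2,2) → (3,3)]; open=[(0,4) g=5 f=9, (1,5) g=5 f=9, (2,5) g=4 f=9, (3,2) g=4 f=7, (3,5) g=3 f=9, (4,3) g=2 f=7, (4,5) g=2 f=9, (5,3) g=1 f=7, (5,5) g=1 f=9, (6,4) g=1 f=9]; closed=[(1,3), (1,4), (2,2), (2,3), (2,4), (3,3), (3,4), (4,4), (5,4)]

step 1: expand (1,3) (f=7, h=2) → closed; open now [(0,4) g=5 f=9, (1,5) g=5 f=9, (2,3) g=4 f=7, (2,5) g=4 f=9, (3,3) g=3 f=7, (3,5) g=3 f=9, (4,3) g=2 f=7, (4,5) g=2 f=9, (5,3) g=1 f=7, (5,5) g=1 f=9, (6,4) g=1 f=9]
step 2: expand (2,3) (f=7, h=3) → closed; open now [(0,4) g=5 f=9, (1,5) g=5 f=9, (2,2) g=5 f=7, (2,5) g=4 f=9, (3,3) g=3 f=7, (3,5) g=3 f=9, (4,3) g=2 f=7, (4,5) g=2 f=9, (5,3) g=1 f=7, (5,5) g=1 f=9, (6,4) g=1 f=9]
step 3: expand (2,2) (f=7, h=2) → closed; open now [(0,4) g=5 f=9, (1,5) g=5 f=9, (2,5) g=4 f=9, (3,2) g=6 f=9, (3,3) g=3 f=7, (3,5) g=3 f=9, (4,3) g=2 f=7, (4,5) g=2 f=9, (5,3) g=1 f=7, (5,5) g=1 f=9, (6,4) g=1 f=9]
step 4: expand (3,3) (f=7, h=4) → closed; open now [(0,4) g=5 f=9, (1,5) g=5 f=9, (2,5) g=4 f=9, (3,2) g=4 f=7, (3,5) g=3 f=9, (4,3) g=2 f=7, (4,5) g=2 f=9, (5,3) g=1 f=7, (5,5) g=1 f=9, (6,4) g=1 f=9]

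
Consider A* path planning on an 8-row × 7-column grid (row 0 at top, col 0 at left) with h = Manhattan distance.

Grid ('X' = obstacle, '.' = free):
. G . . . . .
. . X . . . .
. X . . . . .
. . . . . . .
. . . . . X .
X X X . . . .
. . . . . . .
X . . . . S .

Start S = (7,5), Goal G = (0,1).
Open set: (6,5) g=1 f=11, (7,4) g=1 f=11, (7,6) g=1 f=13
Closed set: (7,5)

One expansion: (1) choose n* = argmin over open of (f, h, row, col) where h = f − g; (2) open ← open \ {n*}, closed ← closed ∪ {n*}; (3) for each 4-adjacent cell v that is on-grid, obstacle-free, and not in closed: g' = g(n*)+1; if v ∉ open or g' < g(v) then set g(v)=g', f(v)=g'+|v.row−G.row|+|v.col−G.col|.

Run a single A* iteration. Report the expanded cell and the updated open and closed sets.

expanded=(6,5); open=[(5,5) g=2 f=11, (6,4) g=2 f=11, (6,6) g=2 f=13, (7,4) g=1 f=11, (7,6) g=1 f=13]; closed=[(6,5), (7,5)]

step 1: expand (6,5) (f=11, h=10) → closed; open now [(5,5) g=2 f=11, (6,4) g=2 f=11, (6,6) g=2 f=13, (7,4) g=1 f=11, (7,6) g=1 f=13]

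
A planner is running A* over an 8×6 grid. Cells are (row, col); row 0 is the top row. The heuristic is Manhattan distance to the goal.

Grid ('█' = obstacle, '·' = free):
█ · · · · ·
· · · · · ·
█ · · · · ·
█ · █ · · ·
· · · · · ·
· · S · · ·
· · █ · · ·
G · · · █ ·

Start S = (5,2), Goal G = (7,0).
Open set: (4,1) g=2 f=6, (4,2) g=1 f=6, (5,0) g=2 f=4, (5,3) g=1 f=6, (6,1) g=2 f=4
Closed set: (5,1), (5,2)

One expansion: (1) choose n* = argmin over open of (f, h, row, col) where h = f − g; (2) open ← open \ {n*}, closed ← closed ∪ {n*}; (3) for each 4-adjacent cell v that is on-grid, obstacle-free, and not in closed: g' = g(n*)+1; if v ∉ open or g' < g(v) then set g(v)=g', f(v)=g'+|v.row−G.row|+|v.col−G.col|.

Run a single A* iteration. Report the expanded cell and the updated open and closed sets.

expanded=(5,0); open=[(4,0) g=3 f=6, (4,1) g=2 f=6, (4,2) g=1 f=6, (5,3) g=1 f=6, (6,0) g=3 f=4, (6,1) g=2 f=4]; closed=[(5,0), (5,1), (5,2)]

step 1: expand (5,0) (f=4, h=2) → closed; open now [(4,0) g=3 f=6, (4,1) g=2 f=6, (4,2) g=1 f=6, (5,3) g=1 f=6, (6,0) g=3 f=4, (6,1) g=2 f=4]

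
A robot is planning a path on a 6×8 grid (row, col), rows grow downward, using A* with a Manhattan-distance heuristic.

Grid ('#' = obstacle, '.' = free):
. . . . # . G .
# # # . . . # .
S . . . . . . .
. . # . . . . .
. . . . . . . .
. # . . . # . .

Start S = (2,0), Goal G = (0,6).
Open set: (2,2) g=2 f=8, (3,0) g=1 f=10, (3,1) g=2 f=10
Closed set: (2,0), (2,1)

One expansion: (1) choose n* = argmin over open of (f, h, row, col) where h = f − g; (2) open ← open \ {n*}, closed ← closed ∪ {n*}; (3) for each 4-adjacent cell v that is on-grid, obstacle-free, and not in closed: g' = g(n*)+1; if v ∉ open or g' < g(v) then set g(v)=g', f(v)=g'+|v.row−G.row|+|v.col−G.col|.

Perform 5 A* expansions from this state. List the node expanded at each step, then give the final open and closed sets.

order=[(2,2) → (2,3) → (1,3) → (0,3) → (1,4)]; open=[(0,2) g=6 f=10, (1,5) g=6 f=8, (2,4) g=4 f=8, (3,0) g=1 f=10, (3,1) g=2 f=10, (3,3) g=4 f=10]; closed=[(0,3), (1,3), (1,4), (2,0), (2,1), (2,2), (2,3)]

step 1: expand (2,2) (f=8, h=6) → closed; open now [(2,3) g=3 f=8, (3,0) g=1 f=10, (3,1) g=2 f=10]
step 2: expand (2,3) (f=8, h=5) → closed; open now [(1,3) g=4 f=8, (2,4) g=4 f=8, (3,0) g=1 f=10, (3,1) g=2 f=10, (3,3) g=4 f=10]
step 3: expand (1,3) (f=8, h=4) → closed; open now [(0,3) g=5 f=8, (1,4) g=5 f=8, (2,4) g=4 f=8, (3,0) g=1 f=10, (3,1) g=2 f=10, (3,3) g=4 f=10]
step 4: expand (0,3) (f=8, h=3) → closed; open now [(0,2) g=6 f=10, (1,4) g=5 f=8, (2,4) g=4 f=8, (3,0) g=1 f=10, (3,1) g=2 f=10, (3,3) g=4 f=10]
step 5: expand (1,4) (f=8, h=3) → closed; open now [(0,2) g=6 f=10, (1,5) g=6 f=8, (2,4) g=4 f=8, (3,0) g=1 f=10, (3,1) g=2 f=10, (3,3) g=4 f=10]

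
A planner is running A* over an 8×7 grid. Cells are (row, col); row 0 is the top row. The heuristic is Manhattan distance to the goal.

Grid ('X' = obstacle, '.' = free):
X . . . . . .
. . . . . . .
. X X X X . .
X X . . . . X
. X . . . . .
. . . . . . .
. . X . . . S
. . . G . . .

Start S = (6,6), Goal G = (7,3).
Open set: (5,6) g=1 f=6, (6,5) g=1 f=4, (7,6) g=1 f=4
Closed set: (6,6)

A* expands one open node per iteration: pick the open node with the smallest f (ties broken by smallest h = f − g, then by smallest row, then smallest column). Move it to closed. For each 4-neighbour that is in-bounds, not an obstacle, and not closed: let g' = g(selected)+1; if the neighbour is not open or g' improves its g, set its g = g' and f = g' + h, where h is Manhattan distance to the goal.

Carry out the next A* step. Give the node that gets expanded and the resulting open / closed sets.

expanded=(6,5); open=[(5,5) g=2 f=6, (5,6) g=1 f=6, (6,4) g=2 f=4, (7,5) g=2 f=4, (7,6) g=1 f=4]; closed=[(6,5), (6,6)]

step 1: expand (6,5) (f=4, h=3) → closed; open now [(5,5) g=2 f=6, (5,6) g=1 f=6, (6,4) g=2 f=4, (7,5) g=2 f=4, (7,6) g=1 f=4]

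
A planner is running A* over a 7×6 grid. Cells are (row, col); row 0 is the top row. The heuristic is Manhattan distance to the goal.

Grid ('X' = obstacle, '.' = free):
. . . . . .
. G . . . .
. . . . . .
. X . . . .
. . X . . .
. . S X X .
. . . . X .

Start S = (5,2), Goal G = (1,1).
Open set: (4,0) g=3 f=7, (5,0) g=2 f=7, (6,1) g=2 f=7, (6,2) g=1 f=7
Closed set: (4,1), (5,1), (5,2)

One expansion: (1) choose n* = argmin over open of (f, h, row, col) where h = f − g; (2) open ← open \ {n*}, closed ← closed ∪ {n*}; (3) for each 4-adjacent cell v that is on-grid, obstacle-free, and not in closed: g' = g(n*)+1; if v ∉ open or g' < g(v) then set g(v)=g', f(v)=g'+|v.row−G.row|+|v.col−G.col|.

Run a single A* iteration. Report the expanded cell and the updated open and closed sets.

step 1: expand (4,0) (f=7, h=4) → closed; open now [(3,0) g=4 f=7, (5,0) g=2 f=7, (6,1) g=2 f=7, (6,2) g=1 f=7]

expanded=(4,0); open=[(3,0) g=4 f=7, (5,0) g=2 f=7, (6,1) g=2 f=7, (6,2) g=1 f=7]; closed=[(4,0), (4,1), (5,1), (5,2)]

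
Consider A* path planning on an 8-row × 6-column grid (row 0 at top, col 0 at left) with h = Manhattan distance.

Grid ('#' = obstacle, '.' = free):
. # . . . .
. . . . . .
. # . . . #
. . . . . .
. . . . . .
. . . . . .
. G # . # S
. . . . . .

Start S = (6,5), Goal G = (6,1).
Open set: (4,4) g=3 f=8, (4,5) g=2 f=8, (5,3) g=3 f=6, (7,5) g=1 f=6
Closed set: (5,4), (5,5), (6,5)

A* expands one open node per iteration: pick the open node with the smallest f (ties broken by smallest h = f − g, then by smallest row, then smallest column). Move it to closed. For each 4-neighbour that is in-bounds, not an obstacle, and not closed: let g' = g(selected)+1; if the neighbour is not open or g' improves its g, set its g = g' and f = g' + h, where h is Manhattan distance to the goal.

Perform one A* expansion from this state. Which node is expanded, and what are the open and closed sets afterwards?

expanded=(5,3); open=[(4,3) g=4 f=8, (4,4) g=3 f=8, (4,5) g=2 f=8, (5,2) g=4 f=6, (6,3) g=4 f=6, (7,5) g=1 f=6]; closed=[(5,3), (5,4), (5,5), (6,5)]

step 1: expand (5,3) (f=6, h=3) → closed; open now [(4,3) g=4 f=8, (4,4) g=3 f=8, (4,5) g=2 f=8, (5,2) g=4 f=6, (6,3) g=4 f=6, (7,5) g=1 f=6]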